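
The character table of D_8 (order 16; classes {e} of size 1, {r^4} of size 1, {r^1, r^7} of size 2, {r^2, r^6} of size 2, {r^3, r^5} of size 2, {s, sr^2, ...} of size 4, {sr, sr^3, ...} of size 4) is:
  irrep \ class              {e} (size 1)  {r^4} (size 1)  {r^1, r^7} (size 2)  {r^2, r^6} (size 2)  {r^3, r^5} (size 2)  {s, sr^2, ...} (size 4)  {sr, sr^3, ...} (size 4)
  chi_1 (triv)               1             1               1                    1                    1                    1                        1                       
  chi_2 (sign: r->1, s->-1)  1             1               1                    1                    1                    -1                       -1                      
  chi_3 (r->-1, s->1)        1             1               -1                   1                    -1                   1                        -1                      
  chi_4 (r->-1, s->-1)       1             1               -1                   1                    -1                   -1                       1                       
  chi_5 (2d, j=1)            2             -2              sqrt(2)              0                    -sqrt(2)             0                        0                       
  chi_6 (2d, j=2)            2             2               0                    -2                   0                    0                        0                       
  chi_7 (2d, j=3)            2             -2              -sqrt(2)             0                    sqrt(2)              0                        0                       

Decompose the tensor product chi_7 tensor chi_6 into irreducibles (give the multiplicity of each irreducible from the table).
chi_7 tensor chi_6 = chi_5 + chi_7 (all other irreducibles have multiplicity 0).

Derivation: The character of a tensor product is the pointwise product (chi_7 * chi_6)(C) = chi_7(C) * chi_6(C):
  {e}: (2)*(2), {r^4}: (-2)*(2), {r^1, r^7}: (-sqrt(2))*(0), {r^2, r^6}: (0)*(-2), {r^3, r^5}: (sqrt(2))*(0), {s, sr^2, ...}: (0)*(0), {sr, sr^3, ...}: (0)*(0)
so (chi_7 * chi_6) takes values
  {e} -> 4, {r^4} -> -4, {r^1, r^7} -> 0, {r^2, r^6} -> 0, {r^3, r^5} -> 0, {s, sr^2, ...} -> 0, {sr, sr^3, ...} -> 0.
Now take the inner product of this character with each irreducible chi from the table, <chi_7*chi_6, chi> = (1/16) sum_C |C| (chi_7*chi_6)(C) conj(chi(C)):
  <chi_7*chi_6, chi_1> = (1/16)[1*(4)*conj(1) + 1*(-4)*conj(1) + 2*(0)*conj(1) + 2*(0)*conj(1) + 2*(0)*conj(1) + 4*(0)*conj(1) + 4*(0)*conj(1)]
      = (1/16)[(4) + (-4) + (0) + (0) + (0) + (0) + (0)] = 0/16 = 0
  <chi_7*chi_6, chi_2> = (1/16)[1*(4)*conj(1) + 1*(-4)*conj(1) + 2*(0)*conj(1) + 2*(0)*conj(1) + 2*(0)*conj(1) + 4*(0)*conj(-1) + 4*(0)*conj(-1)]
      = (1/16)[(4) + (-4) + (0) + (0) + (0) + (0) + (0)] = 0/16 = 0
  <chi_7*chi_6, chi_3> = (1/16)[1*(4)*conj(1) + 1*(-4)*conj(1) + 2*(0)*conj(-1) + 2*(0)*conj(1) + 2*(0)*conj(-1) + 4*(0)*conj(1) + 4*(0)*conj(-1)]
      = (1/16)[(4) + (-4) + (0) + (0) + (0) + (0) + (0)] = 0/16 = 0
  <chi_7*chi_6, chi_4> = (1/16)[1*(4)*conj(1) + 1*(-4)*conj(1) + 2*(0)*conj(-1) + 2*(0)*conj(1) + 2*(0)*conj(-1) + 4*(0)*conj(-1) + 4*(0)*conj(1)]
      = (1/16)[(4) + (-4) + (0) + (0) + (0) + (0) + (0)] = 0/16 = 0
  <chi_7*chi_6, chi_5> = (1/16)[1*(4)*conj(2) + 1*(-4)*conj(-2) + 2*(0)*conj(sqrt(2)) + 2*(0)*conj(0) + 2*(0)*conj(-sqrt(2)) + 4*(0)*conj(0) + 4*(0)*conj(0)]
      = (1/16)[(8) + (8) + (0) + (0) + (0) + (0) + (0)] = 16/16 = 1
  <chi_7*chi_6, chi_6> = (1/16)[1*(4)*conj(2) + 1*(-4)*conj(2) + 2*(0)*conj(0) + 2*(0)*conj(-2) + 2*(0)*conj(0) + 4*(0)*conj(0) + 4*(0)*conj(0)]
      = (1/16)[(8) + (-8) + (0) + (0) + (0) + (0) + (0)] = 0/16 = 0
  <chi_7*chi_6, chi_7> = (1/16)[1*(4)*conj(2) + 1*(-4)*conj(-2) + 2*(0)*conj(-sqrt(2)) + 2*(0)*conj(0) + 2*(0)*conj(sqrt(2)) + 4*(0)*conj(0) + 4*(0)*conj(0)]
      = (1/16)[(8) + (8) + (0) + (0) + (0) + (0) + (0)] = 16/16 = 1
Hence the multiplicities are chi_5: 1, chi_7: 1. Dimension check: dim(chi_7)*dim(chi_6) = 2*2 = 4 and sum (mult * dim) = 1*2 + 1*2 = 4.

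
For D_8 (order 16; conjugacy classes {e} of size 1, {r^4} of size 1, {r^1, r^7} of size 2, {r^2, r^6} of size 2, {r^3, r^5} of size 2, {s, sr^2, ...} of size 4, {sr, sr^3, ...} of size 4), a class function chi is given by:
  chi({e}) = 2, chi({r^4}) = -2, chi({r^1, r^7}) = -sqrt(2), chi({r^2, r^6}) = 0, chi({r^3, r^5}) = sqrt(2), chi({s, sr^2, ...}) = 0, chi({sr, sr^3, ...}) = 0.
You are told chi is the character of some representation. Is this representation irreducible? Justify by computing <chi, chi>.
Irreducible: <chi, chi> = 1.

Working: <chi, chi> = (1/|G|) sum_C |C| * |chi(C)|^2 = (1/16)[1*|2|^2 + 1*|-2|^2 + 2*|-sqrt(2)|^2 + 2*|0|^2 + 2*|sqrt(2)|^2 + 4*|0|^2 + 4*|0|^2]
  = (1/16)[(4) + (4) + (4) + (0) + (4) + (0) + (0)] = 16/16 = 1.
A character is irreducible iff <chi, chi> = 1, so this representation is irreducible.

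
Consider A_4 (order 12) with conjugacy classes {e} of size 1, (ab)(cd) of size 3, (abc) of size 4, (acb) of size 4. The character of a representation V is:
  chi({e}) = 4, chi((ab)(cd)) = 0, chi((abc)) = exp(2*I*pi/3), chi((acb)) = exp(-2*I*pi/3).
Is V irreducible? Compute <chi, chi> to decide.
Not irreducible (reducible): <chi, chi> = 2 > 1.

Details: <chi, chi> = (1/|G|) sum_C |C| * |chi(C)|^2 = (1/12)[1*|4|^2 + 3*|0|^2 + 4*|exp(2*I*pi/3)|^2 + 4*|exp(-2*I*pi/3)|^2]
  = (1/12)[(16) + (0) + (4) + (4)] = 24/12 = 2.
(Exp terms are combined using exp(i*s)*conj(exp(i*t)) = exp(i*(s-t)), and sums of them are collapsed using the identity that for every m > 1 the m distinct m-th roots of unity sum to 0, e.g. 1 + exp(2*I*pi/3) + exp(-2*I*pi/3) = 0.)
A character is irreducible iff <chi, chi> = 1, so this representation is reducible.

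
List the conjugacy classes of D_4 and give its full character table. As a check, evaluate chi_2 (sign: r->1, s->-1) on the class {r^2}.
Conjugacy classes: {e} of size 1, {r^2} of size 1, {r^1, r^3} of size 2, {s, sr^2, ...} of size 2, {sr, sr^3, ...} of size 2.
Character table:
  irrep \ class              {e} (size 1)  {r^2} (size 1)  {r^1, r^3} (size 2)  {s, sr^2, ...} (size 2)  {sr, sr^3, ...} (size 2)
  chi_1 (triv)               1             1               1                    1                        1                       
  chi_2 (sign: r->1, s->-1)  1             1               1                    -1                       -1                      
  chi_3 (r->-1, s->1)        1             1               -1                   1                        -1                      
  chi_4 (r->-1, s->-1)       1             1               -1                   -1                       1                       
  chi_5 (2d, j=1)            2             -2              0                    0                        0                       

Spot check: chi_2 (sign: r->1, s->-1) on {r^2} = 1.

Solution. D_4 has order 2*4 = 8 with 5 conjugacy classes, hence 5 irreducibles. Sum of squared dims 1 + 1 + 1 + 1 + 4 = 8 = |G|. Linear characters come from the abelianisation; the 2-dimensional irreps have character r^k -> 2*cos(2*pi*j*k/4), reflections -> 0.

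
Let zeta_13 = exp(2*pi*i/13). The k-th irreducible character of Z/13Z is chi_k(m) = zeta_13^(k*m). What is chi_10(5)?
chi_10(5) = zeta_13^50 = exp(-4*I*pi/13)

Solution. chi_10(5) = zeta_13^(10*5) = zeta_13^50. Since zeta_13^13 = 1, this equals zeta_13^11 = exp(2*pi*i*11/13) = exp(-4*I*pi/13).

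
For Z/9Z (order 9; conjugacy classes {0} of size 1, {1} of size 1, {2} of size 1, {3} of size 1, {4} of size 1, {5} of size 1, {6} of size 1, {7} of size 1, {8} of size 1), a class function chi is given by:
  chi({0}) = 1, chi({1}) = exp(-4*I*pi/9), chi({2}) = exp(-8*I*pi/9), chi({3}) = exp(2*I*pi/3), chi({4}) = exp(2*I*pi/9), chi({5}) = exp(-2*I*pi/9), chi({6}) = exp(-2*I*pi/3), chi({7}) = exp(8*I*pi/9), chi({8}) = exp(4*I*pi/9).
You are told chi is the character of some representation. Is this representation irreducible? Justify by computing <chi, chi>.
Irreducible: <chi, chi> = 1.

Justification: <chi, chi> = (1/|G|) sum_C |C| * |chi(C)|^2 = (1/9)[1*|1|^2 + 1*|exp(-4*I*pi/9)|^2 + 1*|exp(-8*I*pi/9)|^2 + 1*|exp(2*I*pi/3)|^2 + 1*|exp(2*I*pi/9)|^2 + 1*|exp(-2*I*pi/9)|^2 + 1*|exp(-2*I*pi/3)|^2 + 1*|exp(8*I*pi/9)|^2 + 1*|exp(4*I*pi/9)|^2]
  = (1/9)[(1) + (1) + (1) + (1) + (1) + (1) + (1) + (1) + (1)] = 9/9 = 1.
(Exp terms are combined using exp(i*s)*conj(exp(i*t)) = exp(i*(s-t)), and sums of them are collapsed using the identity that for every m > 1 the m distinct m-th roots of unity sum to 0, e.g. 1 + exp(2*I*pi/3) + exp(-2*I*pi/3) = 0.)
A character is irreducible iff <chi, chi> = 1, so this representation is irreducible.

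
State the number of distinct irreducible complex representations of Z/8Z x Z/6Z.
48

Solution. The number of irreducible complex representations of a finite group equals its number of conjugacy classes. Z/8Z x Z/6Z is abelian of order 48, so every element is its own conjugacy class: 48 classes, so Z/8Z x Z/6Z (order 48) has exactly 48 irreducible complex representations.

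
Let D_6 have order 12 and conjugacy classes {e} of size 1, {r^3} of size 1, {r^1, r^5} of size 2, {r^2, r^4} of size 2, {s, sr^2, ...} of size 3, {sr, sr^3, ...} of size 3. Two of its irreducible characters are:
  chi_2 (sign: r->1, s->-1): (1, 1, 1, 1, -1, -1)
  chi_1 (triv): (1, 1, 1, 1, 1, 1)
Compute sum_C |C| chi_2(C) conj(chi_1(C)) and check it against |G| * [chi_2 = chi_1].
Sum = 0; so <chi_2, chi_1> = 0 (distinct irreducibles are orthogonal).

Solution. Compute term by term over conjugacy classes (|C| * chi_2(C) * conj(chi_1(C))):
  1*(1)*conj(1) + 1*(1)*conj(1) + 2*(1)*conj(1) + 2*(1)*conj(1) + 3*(-1)*conj(1) + 3*(-1)*conj(1)
  = (1) + (1) + (2) + (2) + (-3) + (-3)
  = 0.
Dividing by |G| = 12 gives 0/12 = 0, matching the row-orthogonality relation <chi_2, chi_1> = [chi_2 = chi_1].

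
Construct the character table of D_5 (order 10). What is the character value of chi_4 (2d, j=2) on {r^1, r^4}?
Conjugacy classes: {e} of size 1, {r^1, r^4} of size 2, {r^2, r^3} of size 2, {s, sr, ..., sr^4} of size 5.
Character table:
  irrep \ class              {e} (size 1)  {r^1, r^4} (size 2)  {r^2, r^3} (size 2)  {s, sr, ..., sr^4} (size 5)
  chi_1 (triv)               1             1                    1                    1                          
  chi_2 (sign: r->1, s->-1)  1             1                    1                    -1                         
  chi_3 (2d, j=1)            2             -1/2 + sqrt(5)/2     -sqrt(5)/2 - 1/2     0                          
  chi_4 (2d, j=2)            2             -sqrt(5)/2 - 1/2     -1/2 + sqrt(5)/2     0                          

Spot check: chi_4 (2d, j=2) on {r^1, r^4} = -sqrt(5)/2 - 1/2.

Justification: D_5 has order 2*5 = 10 with 4 conjugacy classes, hence 4 irreducibles. Sum of squared dims 1 + 1 + 4 + 4 = 10 = |G|. Linear characters come from the abelianisation; the 2-dimensional irreps have character r^k -> 2*cos(2*pi*j*k/5), reflections -> 0.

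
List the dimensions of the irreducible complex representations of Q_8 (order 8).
Dimensions: 1, 1, 1, 1, 2

Working: There are 5 irreducibles (= number of conjugacy classes). Their dimensions d_i satisfy sum d_i^2 = |G| = 8: 1 + 1 + 1 + 1 + 4 = 8.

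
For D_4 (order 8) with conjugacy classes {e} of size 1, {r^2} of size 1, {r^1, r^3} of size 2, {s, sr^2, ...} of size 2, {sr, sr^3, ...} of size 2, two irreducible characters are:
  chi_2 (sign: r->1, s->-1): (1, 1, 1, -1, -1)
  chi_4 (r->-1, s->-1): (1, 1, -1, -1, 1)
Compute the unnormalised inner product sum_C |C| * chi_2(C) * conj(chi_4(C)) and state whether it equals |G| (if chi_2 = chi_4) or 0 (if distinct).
Sum = 0; so <chi_2, chi_4> = 0 (distinct irreducibles are orthogonal).

Explanation: Compute term by term over conjugacy classes (|C| * chi_2(C) * conj(chi_4(C))):
  1*(1)*conj(1) + 1*(1)*conj(1) + 2*(1)*conj(-1) + 2*(-1)*conj(-1) + 2*(-1)*conj(1)
  = (1) + (1) + (-2) + (2) + (-2)
  = 0.
Dividing by |G| = 8 gives 0/8 = 0, matching the row-orthogonality relation <chi_2, chi_4> = [chi_2 = chi_4].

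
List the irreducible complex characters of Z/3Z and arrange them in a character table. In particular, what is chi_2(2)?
Character table of Z/3Z (irreps indexed chi_0,...,chi_2 with chi_k(m) = zeta_3^(k*m), zeta_3 = exp(2*pi*i/3)):
  irrep \ class  {0} (size 1)  {1} (size 1)    {2} (size 1)  
  chi_0          1             1               1             
  chi_1          1             exp(2*I*pi/3)   exp(-2*I*pi/3)
  chi_2          1             exp(-2*I*pi/3)  exp(2*I*pi/3) 

Spot check: chi_2(2) = zeta_3^(2*2) = zeta_3^4 = exp(2*I*pi/3).

Z/3Z is abelian, so all 3 irreducible complex representations are 1-dimensional. They are given by chi_k(m) = zeta_3^(k*m) for k = 0,...,2. Row orthogonality: sum_m chi_k(m) conj(chi_l(m)) = 3 * [k = l].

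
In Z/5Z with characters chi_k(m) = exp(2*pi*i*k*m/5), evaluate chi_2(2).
chi_2(2) = zeta_5^4 = exp(-2*I*pi/5)

Argument: chi_2(2) = zeta_5^(2*2) = zeta_5^4. Since zeta_5^5 = 1, this equals zeta_5^4 = exp(2*pi*i*4/5) = exp(-2*I*pi/5).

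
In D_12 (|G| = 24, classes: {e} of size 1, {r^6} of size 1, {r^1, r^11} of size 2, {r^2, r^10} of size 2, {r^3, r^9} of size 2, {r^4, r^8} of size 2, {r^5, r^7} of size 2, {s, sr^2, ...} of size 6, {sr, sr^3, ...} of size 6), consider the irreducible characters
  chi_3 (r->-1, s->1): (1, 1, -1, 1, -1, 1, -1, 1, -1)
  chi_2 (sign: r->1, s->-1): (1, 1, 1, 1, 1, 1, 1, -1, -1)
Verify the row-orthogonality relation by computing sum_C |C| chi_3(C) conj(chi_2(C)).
Sum = 0; so <chi_3, chi_2> = 0 (distinct irreducibles are orthogonal).

Derivation: Compute term by term over conjugacy classes (|C| * chi_3(C) * conj(chi_2(C))):
  1*(1)*conj(1) + 1*(1)*conj(1) + 2*(-1)*conj(1) + 2*(1)*conj(1) + 2*(-1)*conj(1) + 2*(1)*conj(1) + 2*(-1)*conj(1) + 6*(1)*conj(-1) + 6*(-1)*conj(-1)
  = (1) + (1) + (-2) + (2) + (-2) + (2) + (-2) + (-6) + (6)
  = 0.
Dividing by |G| = 24 gives 0/24 = 0, matching the row-orthogonality relation <chi_3, chi_2> = [chi_3 = chi_2].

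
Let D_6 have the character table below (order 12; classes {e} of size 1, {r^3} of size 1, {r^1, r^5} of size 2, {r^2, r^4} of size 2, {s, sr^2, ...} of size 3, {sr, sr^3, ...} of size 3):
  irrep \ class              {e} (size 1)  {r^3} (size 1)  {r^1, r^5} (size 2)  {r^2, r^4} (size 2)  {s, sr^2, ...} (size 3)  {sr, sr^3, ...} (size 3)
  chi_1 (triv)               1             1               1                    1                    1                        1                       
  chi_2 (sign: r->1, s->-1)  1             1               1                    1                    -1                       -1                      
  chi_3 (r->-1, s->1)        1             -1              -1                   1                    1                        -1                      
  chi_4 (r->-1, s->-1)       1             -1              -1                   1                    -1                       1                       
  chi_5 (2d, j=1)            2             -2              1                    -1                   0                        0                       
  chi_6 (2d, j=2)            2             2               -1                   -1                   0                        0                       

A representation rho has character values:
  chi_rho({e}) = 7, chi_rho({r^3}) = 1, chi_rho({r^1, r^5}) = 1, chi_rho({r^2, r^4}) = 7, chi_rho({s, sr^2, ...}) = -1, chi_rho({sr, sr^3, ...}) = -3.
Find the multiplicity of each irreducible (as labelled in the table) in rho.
Multiplicities: chi_1: 1, chi_2: 3, chi_3: 2, chi_4: 1, chi_5: 0, chi_6: 0.

Justification: Use <chi_rho, chi> = (1/|G|) sum_C |C| * chi_rho(C) * conj(chi(C)) with |G| = 12 for each irreducible chi in the table:
  <chi_rho, chi_1> = (1/12)[1*(7)*conj(1) + 1*(1)*conj(1) + 2*(1)*conj(1) + 2*(7)*conj(1) + 3*(-1)*conj(1) + 3*(-3)*conj(1)]
      = (1/12)[(7) + (1) + (2) + (14) + (-3) + (-9)] = 12/12 = 1
  <chi_rho, chi_2> = (1/12)[1*(7)*conj(1) + 1*(1)*conj(1) + 2*(1)*conj(1) + 2*(7)*conj(1) + 3*(-1)*conj(-1) + 3*(-3)*conj(-1)]
      = (1/12)[(7) + (1) + (2) + (14) + (3) + (9)] = 36/12 = 3
  <chi_rho, chi_3> = (1/12)[1*(7)*conj(1) + 1*(1)*conj(-1) + 2*(1)*conj(-1) + 2*(7)*conj(1) + 3*(-1)*conj(1) + 3*(-3)*conj(-1)]
      = (1/12)[(7) + (-1) + (-2) + (14) + (-3) + (9)] = 24/12 = 2
  <chi_rho, chi_4> = (1/12)[1*(7)*conj(1) + 1*(1)*conj(-1) + 2*(1)*conj(-1) + 2*(7)*conj(1) + 3*(-1)*conj(-1) + 3*(-3)*conj(1)]
      = (1/12)[(7) + (-1) + (-2) + (14) + (3) + (-9)] = 12/12 = 1
  <chi_rho, chi_5> = (1/12)[1*(7)*conj(2) + 1*(1)*conj(-2) + 2*(1)*conj(1) + 2*(7)*conj(-1) + 3*(-1)*conj(0) + 3*(-3)*conj(0)]
      = (1/12)[(14) + (-2) + (2) + (-14) + (0) + (0)] = 0/12 = 0
  <chi_rho, chi_6> = (1/12)[1*(7)*conj(2) + 1*(1)*conj(2) + 2*(1)*conj(-1) + 2*(7)*conj(-1) + 3*(-1)*conj(0) + 3*(-3)*conj(0)]
      = (1/12)[(14) + (2) + (-2) + (-14) + (0) + (0)] = 0/12 = 0
Dimension check: dim(rho) = sum (mult * dim) = 1*1 + 3*1 + 2*1 + 1*1 + 0*2 + 0*2 = 7 = chi_rho(e) = 7.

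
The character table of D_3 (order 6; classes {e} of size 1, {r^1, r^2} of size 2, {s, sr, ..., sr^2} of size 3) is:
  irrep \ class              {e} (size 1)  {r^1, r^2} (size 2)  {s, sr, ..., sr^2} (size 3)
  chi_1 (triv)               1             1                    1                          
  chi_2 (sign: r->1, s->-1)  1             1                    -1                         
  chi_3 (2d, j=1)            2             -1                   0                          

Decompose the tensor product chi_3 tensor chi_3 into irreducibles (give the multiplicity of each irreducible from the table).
chi_3 tensor chi_3 = chi_1 + chi_2 + chi_3 (all other irreducibles have multiplicity 0).

Why: The character of a tensor product is the pointwise product (chi_3 * chi_3)(C) = chi_3(C) * chi_3(C):
  {e}: (2)*(2), {r^1, r^2}: (-1)*(-1), {s, sr, ..., sr^2}: (0)*(0)
so (chi_3 * chi_3) takes values
  {e} -> 4, {r^1, r^2} -> 1, {s, sr, ..., sr^2} -> 0.
Now take the inner product of this character with each irreducible chi from the table, <chi_3*chi_3, chi> = (1/6) sum_C |C| (chi_3*chi_3)(C) conj(chi(C)):
  <chi_3*chi_3, chi_1> = (1/6)[1*(4)*conj(1) + 2*(1)*conj(1) + 3*(0)*conj(1)]
      = (1/6)[(4) + (2) + (0)] = 6/6 = 1
  <chi_3*chi_3, chi_2> = (1/6)[1*(4)*conj(1) + 2*(1)*conj(1) + 3*(0)*conj(-1)]
      = (1/6)[(4) + (2) + (0)] = 6/6 = 1
  <chi_3*chi_3, chi_3> = (1/6)[1*(4)*conj(2) + 2*(1)*conj(-1) + 3*(0)*conj(0)]
      = (1/6)[(8) + (-2) + (0)] = 6/6 = 1
Hence the multiplicities are chi_1: 1, chi_2: 1, chi_3: 1. Dimension check: dim(chi_3)*dim(chi_3) = 2*2 = 4 and sum (mult * dim) = 1*1 + 1*1 + 1*2 = 4.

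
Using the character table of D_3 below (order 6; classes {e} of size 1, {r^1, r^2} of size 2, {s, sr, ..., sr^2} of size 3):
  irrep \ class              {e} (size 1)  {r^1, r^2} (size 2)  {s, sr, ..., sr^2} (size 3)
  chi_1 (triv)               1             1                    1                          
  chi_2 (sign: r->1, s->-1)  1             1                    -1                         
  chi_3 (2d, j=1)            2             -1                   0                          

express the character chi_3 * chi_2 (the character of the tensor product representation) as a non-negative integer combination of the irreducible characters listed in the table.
chi_3 tensor chi_2 = chi_3 (all other irreducibles have multiplicity 0).

Justification: The character of a tensor product is the pointwise product (chi_3 * chi_2)(C) = chi_3(C) * chi_2(C):
  {e}: (2)*(1), {r^1, r^2}: (-1)*(1), {s, sr, ..., sr^2}: (0)*(-1)
so (chi_3 * chi_2) takes values
  {e} -> 2, {r^1, r^2} -> -1, {s, sr, ..., sr^2} -> 0.
Now take the inner product of this character with each irreducible chi from the table, <chi_3*chi_2, chi> = (1/6) sum_C |C| (chi_3*chi_2)(C) conj(chi(C)):
  <chi_3*chi_2, chi_1> = (1/6)[1*(2)*conj(1) + 2*(-1)*conj(1) + 3*(0)*conj(1)]
      = (1/6)[(2) + (-2) + (0)] = 0/6 = 0
  <chi_3*chi_2, chi_2> = (1/6)[1*(2)*conj(1) + 2*(-1)*conj(1) + 3*(0)*conj(-1)]
      = (1/6)[(2) + (-2) + (0)] = 0/6 = 0
  <chi_3*chi_2, chi_3> = (1/6)[1*(2)*conj(2) + 2*(-1)*conj(-1) + 3*(0)*conj(0)]
      = (1/6)[(4) + (2) + (0)] = 6/6 = 1
Hence the multiplicities are chi_3: 1. Dimension check: dim(chi_3)*dim(chi_2) = 2*1 = 2 and sum (mult * dim) = 1*2 = 2.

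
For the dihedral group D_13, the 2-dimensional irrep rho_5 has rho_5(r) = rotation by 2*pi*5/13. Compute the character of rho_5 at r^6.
chi_{rho_5}(r^6) = 2*cos(2*pi*5*6/13) = -2*cos(5*pi/13)

Working: rho_5(r^6) is rotation by angle 2*pi*5*6/13, whose trace is 2*cos(2*pi*5*6/13) = -2*cos(5*pi/13).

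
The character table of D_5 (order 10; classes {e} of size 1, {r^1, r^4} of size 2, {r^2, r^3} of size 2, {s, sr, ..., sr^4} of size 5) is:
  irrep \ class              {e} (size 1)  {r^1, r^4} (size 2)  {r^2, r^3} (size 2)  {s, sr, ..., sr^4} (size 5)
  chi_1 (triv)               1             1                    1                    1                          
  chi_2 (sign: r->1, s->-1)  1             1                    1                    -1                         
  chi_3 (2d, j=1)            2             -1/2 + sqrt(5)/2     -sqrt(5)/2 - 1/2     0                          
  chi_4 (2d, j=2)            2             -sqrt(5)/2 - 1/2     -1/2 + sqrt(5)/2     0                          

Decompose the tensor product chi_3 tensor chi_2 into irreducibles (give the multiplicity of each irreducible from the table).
chi_3 tensor chi_2 = chi_3 (all other irreducibles have multiplicity 0).

Argument: The character of a tensor product is the pointwise product (chi_3 * chi_2)(C) = chi_3(C) * chi_2(C):
  {e}: (2)*(1), {r^1, r^4}: (-1/2 + sqrt(5)/2)*(1), {r^2, r^3}: (-sqrt(5)/2 - 1/2)*(1), {s, sr, ..., sr^4}: (0)*(-1)
so (chi_3 * chi_2) takes values
  {e} -> 2, {r^1, r^4} -> -1/2 + sqrt(5)/2, {r^2, r^3} -> -sqrt(5)/2 - 1/2, {s, sr, ..., sr^4} -> 0.
Now take the inner product of this character with each irreducible chi from the table, <chi_3*chi_2, chi> = (1/10) sum_C |C| (chi_3*chi_2)(C) conj(chi(C)):
  <chi_3*chi_2, chi_1> = (1/10)[1*(2)*conj(1) + 2*(-1/2 + sqrt(5)/2)*conj(1) + 2*(-sqrt(5)/2 - 1/2)*conj(1) + 5*(0)*conj(1)]
      = (1/10)[(2) + (-1 + sqrt(5)) + (-sqrt(5) - 1) + (0)] = 0/10 = 0
  <chi_3*chi_2, chi_2> = (1/10)[1*(2)*conj(1) + 2*(-1/2 + sqrt(5)/2)*conj(1) + 2*(-sqrt(5)/2 - 1/2)*conj(1) + 5*(0)*conj(-1)]
      = (1/10)[(2) + (-1 + sqrt(5)) + (-sqrt(5) - 1) + (0)] = 0/10 = 0
  <chi_3*chi_2, chi_3> = (1/10)[1*(2)*conj(2) + 2*(-1/2 + sqrt(5)/2)*conj(-1/2 + sqrt(5)/2) + 2*(-sqrt(5)/2 - 1/2)*conj(-sqrt(5)/2 - 1/2) + 5*(0)*conj(0)]
      = (1/10)[(4) + (3 - sqrt(5)) + (sqrt(5) + 3) + (0)] = 10/10 = 1
  <chi_3*chi_2, chi_4> = (1/10)[1*(2)*conj(2) + 2*(-1/2 + sqrt(5)/2)*conj(-sqrt(5)/2 - 1/2) + 2*(-sqrt(5)/2 - 1/2)*conj(-1/2 + sqrt(5)/2) + 5*(0)*conj(0)]
      = (1/10)[(4) + (-2) + (-2) + (0)] = 0/10 = 0
Hence the multiplicities are chi_3: 1. Dimension check: dim(chi_3)*dim(chi_2) = 2*1 = 2 and sum (mult * dim) = 1*2 = 2.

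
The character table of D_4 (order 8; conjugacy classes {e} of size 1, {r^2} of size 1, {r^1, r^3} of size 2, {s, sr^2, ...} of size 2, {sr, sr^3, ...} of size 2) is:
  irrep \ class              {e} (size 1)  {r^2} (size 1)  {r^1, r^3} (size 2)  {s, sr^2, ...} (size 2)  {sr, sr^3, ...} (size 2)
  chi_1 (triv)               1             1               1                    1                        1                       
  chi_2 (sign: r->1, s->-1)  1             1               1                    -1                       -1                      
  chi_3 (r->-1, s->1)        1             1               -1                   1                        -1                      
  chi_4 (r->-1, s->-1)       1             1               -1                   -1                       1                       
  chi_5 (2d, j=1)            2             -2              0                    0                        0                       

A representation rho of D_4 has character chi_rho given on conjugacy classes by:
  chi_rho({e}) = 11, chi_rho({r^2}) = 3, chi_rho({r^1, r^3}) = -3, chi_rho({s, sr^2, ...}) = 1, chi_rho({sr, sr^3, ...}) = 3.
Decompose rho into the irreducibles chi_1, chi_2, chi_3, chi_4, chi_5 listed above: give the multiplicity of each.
Multiplicities: chi_1: 2, chi_2: 0, chi_3: 2, chi_4: 3, chi_5: 2.

Derivation: Use <chi_rho, chi> = (1/|G|) sum_C |C| * chi_rho(C) * conj(chi(C)) with |G| = 8 for each irreducible chi in the table:
  <chi_rho, chi_1> = (1/8)[1*(11)*conj(1) + 1*(3)*conj(1) + 2*(-3)*conj(1) + 2*(1)*conj(1) + 2*(3)*conj(1)]
      = (1/8)[(11) + (3) + (-6) + (2) + (6)] = 16/8 = 2
  <chi_rho, chi_2> = (1/8)[1*(11)*conj(1) + 1*(3)*conj(1) + 2*(-3)*conj(1) + 2*(1)*conj(-1) + 2*(3)*conj(-1)]
      = (1/8)[(11) + (3) + (-6) + (-2) + (-6)] = 0/8 = 0
  <chi_rho, chi_3> = (1/8)[1*(11)*conj(1) + 1*(3)*conj(1) + 2*(-3)*conj(-1) + 2*(1)*conj(1) + 2*(3)*conj(-1)]
      = (1/8)[(11) + (3) + (6) + (2) + (-6)] = 16/8 = 2
  <chi_rho, chi_4> = (1/8)[1*(11)*conj(1) + 1*(3)*conj(1) + 2*(-3)*conj(-1) + 2*(1)*conj(-1) + 2*(3)*conj(1)]
      = (1/8)[(11) + (3) + (6) + (-2) + (6)] = 24/8 = 3
  <chi_rho, chi_5> = (1/8)[1*(11)*conj(2) + 1*(3)*conj(-2) + 2*(-3)*conj(0) + 2*(1)*conj(0) + 2*(3)*conj(0)]
      = (1/8)[(22) + (-6) + (0) + (0) + (0)] = 16/8 = 2
Dimension check: dim(rho) = sum (mult * dim) = 2*1 + 0*1 + 2*1 + 3*1 + 2*2 = 11 = chi_rho(e) = 11.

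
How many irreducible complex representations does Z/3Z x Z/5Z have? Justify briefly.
15

Working: The number of irreducible complex representations of a finite group equals its number of conjugacy classes. Z/3Z x Z/5Z is abelian of order 15, so every element is its own conjugacy class: 15 classes, so Z/3Z x Z/5Z (order 15) has exactly 15 irreducible complex representations.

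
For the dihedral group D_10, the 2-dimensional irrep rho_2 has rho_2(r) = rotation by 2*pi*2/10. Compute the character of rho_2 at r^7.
chi_{rho_2}(r^7) = 2*cos(2*pi*2*7/10) = -sqrt(5)/2 - 1/2

Justification: rho_2(r^7) is rotation by angle 2*pi*2*7/10, whose trace is 2*cos(2*pi*2*7/10) = -sqrt(5)/2 - 1/2.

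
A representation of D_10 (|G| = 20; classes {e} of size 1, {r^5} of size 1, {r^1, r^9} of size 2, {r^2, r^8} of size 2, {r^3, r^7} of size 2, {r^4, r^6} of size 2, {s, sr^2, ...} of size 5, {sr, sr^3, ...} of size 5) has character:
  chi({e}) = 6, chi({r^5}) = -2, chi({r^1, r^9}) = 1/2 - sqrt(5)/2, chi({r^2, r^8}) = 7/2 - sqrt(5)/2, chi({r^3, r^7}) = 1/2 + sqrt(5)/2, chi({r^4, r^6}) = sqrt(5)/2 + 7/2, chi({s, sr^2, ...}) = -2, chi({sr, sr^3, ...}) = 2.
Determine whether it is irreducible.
Not irreducible (reducible): <chi, chi> = 7 > 1.

Explanation: <chi, chi> = (1/|G|) sum_C |C| * |chi(C)|^2 = (1/20)[1*|6|^2 + 1*|-2|^2 + 2*|1/2 - sqrt(5)/2|^2 + 2*|7/2 - sqrt(5)/2|^2 + 2*|1/2 + sqrt(5)/2|^2 + 2*|sqrt(5)/2 + 7/2|^2 + 5*|-2|^2 + 5*|2|^2]
  = (1/20)[(36) + (4) + (3 - sqrt(5)) + (27 - 7*sqrt(5)) + (sqrt(5) + 3) + (7*sqrt(5) + 27) + (20) + (20)] = 140/20 = 7.
A character is irreducible iff <chi, chi> = 1, so this representation is reducible.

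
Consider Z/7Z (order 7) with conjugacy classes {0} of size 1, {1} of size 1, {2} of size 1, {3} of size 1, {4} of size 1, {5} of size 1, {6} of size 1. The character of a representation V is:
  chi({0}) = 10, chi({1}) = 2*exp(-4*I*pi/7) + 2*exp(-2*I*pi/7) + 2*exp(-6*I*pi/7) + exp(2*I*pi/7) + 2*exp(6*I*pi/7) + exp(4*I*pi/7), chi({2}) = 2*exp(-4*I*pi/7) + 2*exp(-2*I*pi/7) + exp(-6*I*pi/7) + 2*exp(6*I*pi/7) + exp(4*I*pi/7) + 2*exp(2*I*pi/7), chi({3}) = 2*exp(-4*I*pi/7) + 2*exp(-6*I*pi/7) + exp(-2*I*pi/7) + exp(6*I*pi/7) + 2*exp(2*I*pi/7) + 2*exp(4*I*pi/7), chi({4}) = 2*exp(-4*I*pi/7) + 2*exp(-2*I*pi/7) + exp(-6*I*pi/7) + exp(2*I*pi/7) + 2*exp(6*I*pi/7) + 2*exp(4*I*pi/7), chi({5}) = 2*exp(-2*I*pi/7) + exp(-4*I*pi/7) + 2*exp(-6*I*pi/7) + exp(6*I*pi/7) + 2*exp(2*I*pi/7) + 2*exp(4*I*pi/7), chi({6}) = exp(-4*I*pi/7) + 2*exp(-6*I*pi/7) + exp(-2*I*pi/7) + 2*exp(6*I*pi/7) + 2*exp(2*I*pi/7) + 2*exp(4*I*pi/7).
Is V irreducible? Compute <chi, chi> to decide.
Not irreducible (reducible): <chi, chi> = 18 > 1.

Justification: <chi, chi> = (1/|G|) sum_C |C| * |chi(C)|^2 = (1/7)[1*|10|^2 + 1*|2*exp(-4*I*pi/7) + 2*exp(-2*I*pi/7) + 2*exp(-6*I*pi/7) + exp(2*I*pi/7) + 2*exp(6*I*pi/7) + exp(4*I*pi/7)|^2 + 1*|2*exp(-4*I*pi/7) + 2*exp(-2*I*pi/7) + exp(-6*I*pi/7) + 2*exp(6*I*pi/7) + exp(4*I*pi/7) + 2*exp(2*I*pi/7)|^2 + 1*|2*exp(-4*I*pi/7) + 2*exp(-6*I*pi/7) + exp(-2*I*pi/7) + exp(6*I*pi/7) + 2*exp(2*I*pi/7) + 2*exp(4*I*pi/7)|^2 + 1*|2*exp(-4*I*pi/7) + 2*exp(-2*I*pi/7) + exp(-6*I*pi/7) + exp(2*I*pi/7) + 2*exp(6*I*pi/7) + 2*exp(4*I*pi/7)|^2 + 1*|2*exp(-2*I*pi/7) + exp(-4*I*pi/7) + 2*exp(-6*I*pi/7) + exp(6*I*pi/7) + 2*exp(2*I*pi/7) + 2*exp(4*I*pi/7)|^2 + 1*|exp(-4*I*pi/7) + 2*exp(-6*I*pi/7) + exp(-2*I*pi/7) + 2*exp(6*I*pi/7) + 2*exp(2*I*pi/7) + 2*exp(4*I*pi/7)|^2]
  = (1/7)[(100) + (18 + 14*exp(-4*I*pi/7) + 15*exp(-2*I*pi/7) + 12*exp(-6*I*pi/7) + 12*exp(6*I*pi/7) + 15*exp(2*I*pi/7) + 14*exp(4*I*pi/7)) + (18 + 15*exp(-4*I*pi/7) + 12*exp(-2*I*pi/7) + 14*exp(-6*I*pi/7) + 14*exp(6*I*pi/7) + 12*exp(2*I*pi/7) + 15*exp(4*I*pi/7)) + (18 + 12*exp(-4*I*pi/7) + 14*exp(-2*I*pi/7) + 15*exp(-6*I*pi/7) + 15*exp(6*I*pi/7) + 14*exp(2*I*pi/7) + 12*exp(4*I*pi/7)) + (18 + 12*exp(-4*I*pi/7) + 14*exp(-2*I*pi/7) + 15*exp(-6*I*pi/7) + 15*exp(6*I*pi/7) + 14*exp(2*I*pi/7) + 12*exp(4*I*pi/7)) + (18 + 15*exp(-4*I*pi/7) + 12*exp(-2*I*pi/7) + 14*exp(-6*I*pi/7) + 14*exp(6*I*pi/7) + 12*exp(2*I*pi/7) + 15*exp(4*I*pi/7)) + (18 + 14*exp(-4*I*pi/7) + 15*exp(-2*I*pi/7) + 12*exp(-6*I*pi/7) + 12*exp(6*I*pi/7) + 15*exp(2*I*pi/7) + 14*exp(4*I*pi/7))] = 126/7 = 18.
(Exp terms are combined using exp(i*s)*conj(exp(i*t)) = exp(i*(s-t)), and sums of them are collapsed using the identity that for every m > 1 the m distinct m-th roots of unity sum to 0, e.g. 1 + exp(2*I*pi/3) + exp(-2*I*pi/3) = 0.)
A character is irreducible iff <chi, chi> = 1, so this representation is reducible.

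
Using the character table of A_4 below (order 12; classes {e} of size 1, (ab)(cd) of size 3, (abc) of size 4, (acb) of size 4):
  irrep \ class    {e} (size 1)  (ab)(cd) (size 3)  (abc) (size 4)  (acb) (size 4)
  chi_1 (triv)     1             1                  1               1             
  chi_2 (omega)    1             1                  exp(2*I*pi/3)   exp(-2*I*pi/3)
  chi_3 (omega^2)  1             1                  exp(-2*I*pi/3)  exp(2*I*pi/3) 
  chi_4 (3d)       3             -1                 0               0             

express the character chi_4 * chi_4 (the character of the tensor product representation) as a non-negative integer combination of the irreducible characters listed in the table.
chi_4 tensor chi_4 = chi_1 + chi_2 + chi_3 + 2*chi_4 (all other irreducibles have multiplicity 0).

Proof sketch: The character of a tensor product is the pointwise product (chi_4 * chi_4)(C) = chi_4(C) * chi_4(C):
  {e}: (3)*(3), (ab)(cd): (-1)*(-1), (abc): (0)*(0), (acb): (0)*(0)
so (chi_4 * chi_4) takes values
  {e} -> 9, (ab)(cd) -> 1, (abc) -> 0, (acb) -> 0.
Now take the inner product of this character with each irreducible chi from the table, <chi_4*chi_4, chi> = (1/12) sum_C |C| (chi_4*chi_4)(C) conj(chi(C)):
  <chi_4*chi_4, chi_1> = (1/12)[1*(9)*conj(1) + 3*(1)*conj(1) + 4*(0)*conj(1) + 4*(0)*conj(1)]
      = (1/12)[(9) + (3) + (0) + (0)] = 12/12 = 1
  <chi_4*chi_4, chi_2> = (1/12)[1*(9)*conj(1) + 3*(1)*conj(1) + 4*(0)*conj(exp(2*I*pi/3)) + 4*(0)*conj(exp(-2*I*pi/3))]
      = (1/12)[(9) + (3) + (0) + (0)] = 12/12 = 1
  <chi_4*chi_4, chi_3> = (1/12)[1*(9)*conj(1) + 3*(1)*conj(1) + 4*(0)*conj(exp(-2*I*pi/3)) + 4*(0)*conj(exp(2*I*pi/3))]
      = (1/12)[(9) + (3) + (0) + (0)] = 12/12 = 1
  <chi_4*chi_4, chi_4> = (1/12)[1*(9)*conj(3) + 3*(1)*conj(-1) + 4*(0)*conj(0) + 4*(0)*conj(0)]
      = (1/12)[(27) + (-3) + (0) + (0)] = 24/12 = 2
(Exp terms are combined using exp(i*s)*conj(exp(i*t)) = exp(i*(s-t)), and sums of them are collapsed using the identity that for every m > 1 the m distinct m-th roots of unity sum to 0, e.g. 1 + exp(2*I*pi/3) + exp(-2*I*pi/3) = 0.)
Hence the multiplicities are chi_1: 1, chi_2: 1, chi_3: 1, chi_4: 2. Dimension check: dim(chi_4)*dim(chi_4) = 3*3 = 9 and sum (mult * dim) = 1*1 + 1*1 + 1*1 + 2*3 = 9.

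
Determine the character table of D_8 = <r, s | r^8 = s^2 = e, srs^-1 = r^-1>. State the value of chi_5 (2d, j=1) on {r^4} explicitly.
Conjugacy classes: {e} of size 1, {r^4} of size 1, {r^1, r^7} of size 2, {r^2, r^6} of size 2, {r^3, r^5} of size 2, {s, sr^2, ...} of size 4, {sr, sr^3, ...} of size 4.
Character table:
  irrep \ class              {e} (size 1)  {r^4} (size 1)  {r^1, r^7} (size 2)  {r^2, r^6} (size 2)  {r^3, r^5} (size 2)  {s, sr^2, ...} (size 4)  {sr, sr^3, ...} (size 4)
  chi_1 (triv)               1             1               1                    1                    1                    1                        1                       
  chi_2 (sign: r->1, s->-1)  1             1               1                    1                    1                    -1                       -1                      
  chi_3 (r->-1, s->1)        1             1               -1                   1                    -1                   1                        -1                      
  chi_4 (r->-1, s->-1)       1             1               -1                   1                    -1                   -1                       1                       
  chi_5 (2d, j=1)            2             -2              sqrt(2)              0                    -sqrt(2)             0                        0                       
  chi_6 (2d, j=2)            2             2               0                    -2                   0                    0                        0                       
  chi_7 (2d, j=3)            2             -2              -sqrt(2)             0                    sqrt(2)              0                        0                       

Spot check: chi_5 (2d, j=1) on {r^4} = -2.

Justification: D_8 has order 2*8 = 16 with 7 conjugacy classes, hence 7 irreducibles. Sum of squared dims 1 + 1 + 1 + 1 + 4 + 4 + 4 = 16 = |G|. Linear characters come from the abelianisation; the 2-dimensional irreps have character r^k -> 2*cos(2*pi*j*k/8), reflections -> 0.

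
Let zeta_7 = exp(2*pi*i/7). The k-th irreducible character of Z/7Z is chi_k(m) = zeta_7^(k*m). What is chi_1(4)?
chi_1(4) = zeta_7^4 = exp(-6*I*pi/7)

Solution. chi_1(4) = zeta_7^(1*4) = zeta_7^4. Since zeta_7^7 = 1, this equals zeta_7^4 = exp(2*pi*i*4/7) = exp(-6*I*pi/7).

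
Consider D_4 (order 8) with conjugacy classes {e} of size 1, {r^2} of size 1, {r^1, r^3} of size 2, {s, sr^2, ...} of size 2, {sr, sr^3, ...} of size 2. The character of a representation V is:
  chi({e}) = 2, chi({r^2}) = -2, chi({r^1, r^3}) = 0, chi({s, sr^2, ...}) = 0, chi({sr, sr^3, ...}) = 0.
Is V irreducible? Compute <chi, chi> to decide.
Irreducible: <chi, chi> = 1.

Reasoning: <chi, chi> = (1/|G|) sum_C |C| * |chi(C)|^2 = (1/8)[1*|2|^2 + 1*|-2|^2 + 2*|0|^2 + 2*|0|^2 + 2*|0|^2]
  = (1/8)[(4) + (4) + (0) + (0) + (0)] = 8/8 = 1.
A character is irreducible iff <chi, chi> = 1, so this representation is irreducible.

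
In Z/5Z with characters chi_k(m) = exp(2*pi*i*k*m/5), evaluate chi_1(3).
chi_1(3) = zeta_5^3 = exp(-4*I*pi/5)

Details: chi_1(3) = zeta_5^(1*3) = zeta_5^3. Since zeta_5^5 = 1, this equals zeta_5^3 = exp(2*pi*i*3/5) = exp(-4*I*pi/5).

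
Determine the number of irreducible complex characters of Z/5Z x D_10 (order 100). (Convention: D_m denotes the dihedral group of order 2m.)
40

Derivation: The number of irreducible complex representations of a finite group equals its number of conjugacy classes. For a direct product, #classes(G x H) = #classes(G) * #classes(H). Z/5Z has 5 classes (abelian), D_10 has 8 classes, so 5 * 8 = 40, so Z/5Z x D_10 (order 100) has exactly 40 irreducible complex representations.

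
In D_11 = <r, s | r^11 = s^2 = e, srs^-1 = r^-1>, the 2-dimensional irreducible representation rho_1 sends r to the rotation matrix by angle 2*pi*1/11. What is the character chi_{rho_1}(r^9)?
chi_{rho_1}(r^9) = 2*cos(2*pi*1*9/11) = 2*cos(4*pi/11)

Argument: rho_1(r^9) is rotation by angle 2*pi*1*9/11, whose trace is 2*cos(2*pi*1*9/11) = 2*cos(4*pi/11).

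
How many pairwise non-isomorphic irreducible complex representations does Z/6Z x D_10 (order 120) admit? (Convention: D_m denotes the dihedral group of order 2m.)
48

Solution. The number of irreducible complex representations of a finite group equals its number of conjugacy classes. For a direct product, #classes(G x H) = #classes(G) * #classes(H). Z/6Z has 6 classes (abelian), D_10 has 8 classes, so 6 * 8 = 48, so Z/6Z x D_10 (order 120) has exactly 48 irreducible complex representations.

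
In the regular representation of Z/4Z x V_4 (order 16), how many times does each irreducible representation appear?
Each irreducible V_i of dimension d_i appears with multiplicity d_i, i.e. rho_reg = (direct sum over all irreducibles V_i) d_i V_i. The irreducible dimensions for Z/4Z x V_4 are 1, 1, 1, 1, 1, 1, 1, 1, 1, 1, 1, 1, 1, 1, 1, 1: 16 irreducibles of dimension 1, each with multiplicity 1. Total dimension 16*1*1 = 16 = |G|.

Working: General theorem: in the regular representation of a finite group G, each irreducible appears with multiplicity equal to its dimension. Check: dim(rho_reg) = sum d_i^2 = 1 + 1 + 1 + 1 + 1 + 1 + 1 + 1 + 1 + 1 + 1 + 1 + 1 + 1 + 1 + 1 = 16 = |G|.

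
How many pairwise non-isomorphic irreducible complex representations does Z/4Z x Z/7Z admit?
28

Derivation: The number of irreducible complex representations of a finite group equals its number of conjugacy classes. Z/4Z x Z/7Z is abelian of order 28, so every element is its own conjugacy class: 28 classes, so Z/4Z x Z/7Z (order 28) has exactly 28 irreducible complex representations.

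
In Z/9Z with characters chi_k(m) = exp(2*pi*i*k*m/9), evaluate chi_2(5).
chi_2(5) = zeta_9^10 = exp(2*I*pi/9)

Working: chi_2(5) = zeta_9^(2*5) = zeta_9^10. Since zeta_9^9 = 1, this equals zeta_9^1 = exp(2*pi*i*1/9) = exp(2*I*pi/9).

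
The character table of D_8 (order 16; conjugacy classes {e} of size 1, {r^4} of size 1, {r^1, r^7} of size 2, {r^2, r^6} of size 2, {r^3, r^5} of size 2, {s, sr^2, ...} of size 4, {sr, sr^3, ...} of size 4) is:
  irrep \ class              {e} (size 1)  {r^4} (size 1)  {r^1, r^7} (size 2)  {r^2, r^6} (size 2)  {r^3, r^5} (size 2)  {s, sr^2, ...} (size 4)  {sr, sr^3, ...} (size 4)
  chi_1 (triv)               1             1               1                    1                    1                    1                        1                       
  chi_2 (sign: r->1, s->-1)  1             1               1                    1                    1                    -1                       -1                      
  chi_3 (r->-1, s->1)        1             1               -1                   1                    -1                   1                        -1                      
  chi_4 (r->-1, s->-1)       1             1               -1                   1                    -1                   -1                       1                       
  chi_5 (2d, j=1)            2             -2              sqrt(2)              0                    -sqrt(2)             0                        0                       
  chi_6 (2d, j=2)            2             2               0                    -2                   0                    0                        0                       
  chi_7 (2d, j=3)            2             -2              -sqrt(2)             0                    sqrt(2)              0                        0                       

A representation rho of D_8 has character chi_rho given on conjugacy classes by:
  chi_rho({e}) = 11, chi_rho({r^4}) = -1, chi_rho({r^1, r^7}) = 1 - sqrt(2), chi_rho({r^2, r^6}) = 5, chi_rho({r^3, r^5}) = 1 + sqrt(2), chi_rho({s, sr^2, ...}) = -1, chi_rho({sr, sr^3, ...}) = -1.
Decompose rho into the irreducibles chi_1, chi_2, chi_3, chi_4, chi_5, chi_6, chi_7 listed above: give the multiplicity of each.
Multiplicities: chi_1: 1, chi_2: 2, chi_3: 1, chi_4: 1, chi_5: 1, chi_6: 0, chi_7: 2.

Explanation: Use <chi_rho, chi> = (1/|G|) sum_C |C| * chi_rho(C) * conj(chi(C)) with |G| = 16 for each irreducible chi in the table:
  <chi_rho, chi_1> = (1/16)[1*(11)*conj(1) + 1*(-1)*conj(1) + 2*(1 - sqrt(2))*conj(1) + 2*(5)*conj(1) + 2*(1 + sqrt(2))*conj(1) + 4*(-1)*conj(1) + 4*(-1)*conj(1)]
      = (1/16)[(11) + (-1) + (2 - 2*sqrt(2)) + (10) + (2 + 2*sqrt(2)) + (-4) + (-4)] = 16/16 = 1
  <chi_rho, chi_2> = (1/16)[1*(11)*conj(1) + 1*(-1)*conj(1) + 2*(1 - sqrt(2))*conj(1) + 2*(5)*conj(1) + 2*(1 + sqrt(2))*conj(1) + 4*(-1)*conj(-1) + 4*(-1)*conj(-1)]
      = (1/16)[(11) + (-1) + (2 - 2*sqrt(2)) + (10) + (2 + 2*sqrt(2)) + (4) + (4)] = 32/16 = 2
  <chi_rho, chi_3> = (1/16)[1*(11)*conj(1) + 1*(-1)*conj(1) + 2*(1 - sqrt(2))*conj(-1) + 2*(5)*conj(1) + 2*(1 + sqrt(2))*conj(-1) + 4*(-1)*conj(1) + 4*(-1)*conj(-1)]
      = (1/16)[(11) + (-1) + (-2 + 2*sqrt(2)) + (10) + (-2*sqrt(2) - 2) + (-4) + (4)] = 16/16 = 1
  <chi_rho, chi_4> = (1/16)[1*(11)*conj(1) + 1*(-1)*conj(1) + 2*(1 - sqrt(2))*conj(-1) + 2*(5)*conj(1) + 2*(1 + sqrt(2))*conj(-1) + 4*(-1)*conj(-1) + 4*(-1)*conj(1)]
      = (1/16)[(11) + (-1) + (-2 + 2*sqrt(2)) + (10) + (-2*sqrt(2) - 2) + (4) + (-4)] = 16/16 = 1
  <chi_rho, chi_5> = (1/16)[1*(11)*conj(2) + 1*(-1)*conj(-2) + 2*(1 - sqrt(2))*conj(sqrt(2)) + 2*(5)*conj(0) + 2*(1 + sqrt(2))*conj(-sqrt(2)) + 4*(-1)*conj(0) + 4*(-1)*conj(0)]
      = (1/16)[(22) + (2) + (-4 + 2*sqrt(2)) + (0) + (-4 - 2*sqrt(2)) + (0) + (0)] = 16/16 = 1
  <chi_rho, chi_6> = (1/16)[1*(11)*conj(2) + 1*(-1)*conj(2) + 2*(1 - sqrt(2))*conj(0) + 2*(5)*conj(-2) + 2*(1 + sqrt(2))*conj(0) + 4*(-1)*conj(0) + 4*(-1)*conj(0)]
      = (1/16)[(22) + (-2) + (0) + (-20) + (0) + (0) + (0)] = 0/16 = 0
  <chi_rho, chi_7> = (1/16)[1*(11)*conj(2) + 1*(-1)*conj(-2) + 2*(1 - sqrt(2))*conj(-sqrt(2)) + 2*(5)*conj(0) + 2*(1 + sqrt(2))*conj(sqrt(2)) + 4*(-1)*conj(0) + 4*(-1)*conj(0)]
      = (1/16)[(22) + (2) + (4 - 2*sqrt(2)) + (0) + (2*sqrt(2) + 4) + (0) + (0)] = 32/16 = 2
Dimension check: dim(rho) = sum (mult * dim) = 1*1 + 2*1 + 1*1 + 1*1 + 1*2 + 0*2 + 2*2 = 11 = chi_rho(e) = 11.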